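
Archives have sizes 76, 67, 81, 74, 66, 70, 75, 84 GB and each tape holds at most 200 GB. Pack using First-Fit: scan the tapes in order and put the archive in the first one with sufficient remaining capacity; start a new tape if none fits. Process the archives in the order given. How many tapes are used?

Put 76 GB in tape 1; 124 GB remain.
Put 67 GB in tape 1; 57 GB remain.
Put 81 GB in tape 2; 119 GB remain.
Put 74 GB in tape 2; 45 GB remain.
Put 66 GB in tape 3; 134 GB remain.
Put 70 GB in tape 3; 64 GB remain.
Put 75 GB in tape 4; 125 GB remain.
Put 84 GB in tape 4; 41 GB remain.
Final tapes: [76,67] [81,74] [66,70] [75,84].

4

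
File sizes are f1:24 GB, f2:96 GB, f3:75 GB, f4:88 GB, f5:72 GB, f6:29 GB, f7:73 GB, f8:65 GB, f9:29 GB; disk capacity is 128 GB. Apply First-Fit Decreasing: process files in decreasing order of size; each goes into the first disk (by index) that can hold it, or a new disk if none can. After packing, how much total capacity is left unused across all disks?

217

Sorted descending: 96, 88, 75, 73, 72, 65, 29, 29, 24.
96 GB → disk 1 (remaining 32 GB)
88 GB → disk 2 (remaining 40 GB)
75 GB → disk 3 (remaining 53 GB)
73 GB → disk 4 (remaining 55 GB)
72 GB → disk 5 (remaining 56 GB)
65 GB → disk 6 (remaining 63 GB)
29 GB → disk 1 (remaining 3 GB)
29 GB → disk 2 (remaining 11 GB)
24 GB → disk 3 (remaining 29 GB)
6 disks × 128 GB = 768 GB; used 551 GB; unused 217 GB.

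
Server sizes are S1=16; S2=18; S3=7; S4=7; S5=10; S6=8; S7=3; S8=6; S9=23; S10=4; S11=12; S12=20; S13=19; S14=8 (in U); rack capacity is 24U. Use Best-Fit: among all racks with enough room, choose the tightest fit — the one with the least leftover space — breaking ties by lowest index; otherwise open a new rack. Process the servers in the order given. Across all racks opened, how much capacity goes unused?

Put S1 (16U) in rack 1; 8U remain.
Put S2 (18U) in rack 2; 6U remain.
Put S3 (7U) in rack 1; 1U remain.
Put S4 (7U) in rack 3; 17U remain.
Put S5 (10U) in rack 3; 7U remain.
Put S6 (8U) in rack 4; 16U remain.
Put S7 (3U) in rack 2; 3U remain.
Put S8 (6U) in rack 3; 1U remain.
Put S9 (23U) in rack 5; 1U remain.
Put S10 (4U) in rack 4; 12U remain.
Put S11 (12U) in rack 4; 0U remain.
Put S12 (20U) in rack 6; 4U remain.
Put S13 (19U) in rack 7; 5U remain.
Put S14 (8U) in rack 8; 16U remain.
8 racks × 24U = 192U; used 161U; unused 31U.

31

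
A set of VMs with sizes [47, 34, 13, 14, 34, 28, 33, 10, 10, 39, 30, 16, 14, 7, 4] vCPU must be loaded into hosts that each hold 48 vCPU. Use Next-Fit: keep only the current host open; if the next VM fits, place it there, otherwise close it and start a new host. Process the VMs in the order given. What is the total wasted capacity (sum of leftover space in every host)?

47 vCPU → host 1 (remaining 1 vCPU)
34 vCPU → host 2 (remaining 14 vCPU)
13 vCPU → host 2 (remaining 1 vCPU)
14 vCPU → host 3 (remaining 34 vCPU)
34 vCPU → host 3 (remaining 0 vCPU)
28 vCPU → host 4 (remaining 20 vCPU)
33 vCPU → host 5 (remaining 15 vCPU)
10 vCPU → host 5 (remaining 5 vCPU)
10 vCPU → host 6 (remaining 38 vCPU)
39 vCPU → host 7 (remaining 9 vCPU)
30 vCPU → host 8 (remaining 18 vCPU)
16 vCPU → host 8 (remaining 2 vCPU)
14 vCPU → host 9 (remaining 34 vCPU)
7 vCPU → host 9 (remaining 27 vCPU)
4 vCPU → host 9 (remaining 23 vCPU)
9 hosts × 48 vCPU = 432 vCPU; used 333 vCPU; unused 99 vCPU.

99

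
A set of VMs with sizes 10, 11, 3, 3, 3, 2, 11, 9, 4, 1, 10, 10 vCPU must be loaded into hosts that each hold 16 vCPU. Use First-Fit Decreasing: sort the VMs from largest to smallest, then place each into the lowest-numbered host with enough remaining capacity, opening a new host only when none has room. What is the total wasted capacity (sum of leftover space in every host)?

19

Sorted descending: 11, 11, 10, 10, 10, 9, 4, 3, 3, 3, 2, 1.
11 vCPU → host 1 (remaining 5 vCPU)
11 vCPU → host 2 (remaining 5 vCPU)
10 vCPU → host 3 (remaining 6 vCPU)
10 vCPU → host 4 (remaining 6 vCPU)
10 vCPU → host 5 (remaining 6 vCPU)
9 vCPU → host 6 (remaining 7 vCPU)
4 vCPU → host 1 (remaining 1 vCPU)
3 vCPU → host 2 (remaining 2 vCPU)
3 vCPU → host 3 (remaining 3 vCPU)
3 vCPU → host 3 (remaining 0 vCPU)
2 vCPU → host 2 (remaining 0 vCPU)
1 vCPU → host 1 (remaining 0 vCPU)
6 hosts × 16 vCPU = 96 vCPU; used 77 vCPU; unused 19 vCPU.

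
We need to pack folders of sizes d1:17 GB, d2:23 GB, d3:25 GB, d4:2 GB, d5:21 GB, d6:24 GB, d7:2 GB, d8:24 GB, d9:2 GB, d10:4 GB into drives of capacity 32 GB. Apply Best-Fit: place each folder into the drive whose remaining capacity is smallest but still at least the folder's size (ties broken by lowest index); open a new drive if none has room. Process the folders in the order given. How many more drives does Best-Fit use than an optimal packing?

Best-Fit: [17] [23] [25,2,2,2] [21] [24,4] [24] → 6 drives.
6 folders exceed 16 GB (half the capacity), and no two of those can share a drive, so at least 6 drives are needed.
So 6 is already optimal.

0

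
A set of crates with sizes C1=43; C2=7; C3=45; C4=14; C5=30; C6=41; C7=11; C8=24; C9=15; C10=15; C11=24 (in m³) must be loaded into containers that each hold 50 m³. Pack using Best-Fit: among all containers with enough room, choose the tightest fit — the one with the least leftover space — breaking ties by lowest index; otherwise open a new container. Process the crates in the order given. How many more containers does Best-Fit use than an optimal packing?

0

Best-Fit: [43,7] [45] [14,30] [41] [11,24,15] [15,24] → 6 containers.
Total size 269 m³; any packing needs at least ⌈269/50⌉ = 6 containers.
So 6 is already optimal.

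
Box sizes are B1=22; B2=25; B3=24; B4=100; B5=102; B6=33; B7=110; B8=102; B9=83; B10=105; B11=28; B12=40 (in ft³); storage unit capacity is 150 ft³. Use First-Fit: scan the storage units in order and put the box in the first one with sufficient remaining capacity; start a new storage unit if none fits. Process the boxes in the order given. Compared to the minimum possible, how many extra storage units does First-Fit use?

First-Fit: [22,25,24,33,28] [100,40] [102] [110] [102] [83] [105] → 7 storage units.
Total size 774 ft³; any packing needs at least ⌈774/150⌉ = 6 storage units.
An optimal packing achieves that bound: [110,40] [105,33] [102,28] [102,25,22] [100,24] [83] → 6 storage units.
Excess: 7 − 6 = 1.

1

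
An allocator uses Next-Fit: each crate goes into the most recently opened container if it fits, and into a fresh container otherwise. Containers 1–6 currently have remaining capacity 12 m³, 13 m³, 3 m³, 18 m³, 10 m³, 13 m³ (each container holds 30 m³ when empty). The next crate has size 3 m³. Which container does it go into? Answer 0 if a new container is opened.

Next-Fit only looks at container 6, which has 13 m³ free.
3 m³ fits there.

6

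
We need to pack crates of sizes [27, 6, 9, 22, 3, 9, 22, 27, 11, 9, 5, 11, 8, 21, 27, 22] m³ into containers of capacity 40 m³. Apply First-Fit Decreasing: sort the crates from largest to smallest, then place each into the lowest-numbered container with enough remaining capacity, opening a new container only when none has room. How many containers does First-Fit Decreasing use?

7 containers

Sorted descending: 27, 27, 27, 22, 22, 22, 21, 11, 11, 9, 9, 9, 8, 6, 5, 3.
container 1: place 27 m³, 13 m³ left
container 2: place 27 m³, 13 m³ left
container 3: place 27 m³, 13 m³ left
container 4: place 22 m³, 18 m³ left
container 5: place 22 m³, 18 m³ left
container 6: place 22 m³, 18 m³ left
container 7: place 21 m³, 19 m³ left
container 1: place 11 m³, 2 m³ left
container 2: place 11 m³, 2 m³ left
container 3: place 9 m³, 4 m³ left
container 4: place 9 m³, 9 m³ left
container 4: place 9 m³, 0 m³ left
container 5: place 8 m³, 10 m³ left
container 5: place 6 m³, 4 m³ left
container 6: place 5 m³, 13 m³ left
container 3: place 3 m³, 1 m³ left
Final containers: [27,11] [27,11] [27,9,3] [22,9,9] [22,8,6] [22,5] [21].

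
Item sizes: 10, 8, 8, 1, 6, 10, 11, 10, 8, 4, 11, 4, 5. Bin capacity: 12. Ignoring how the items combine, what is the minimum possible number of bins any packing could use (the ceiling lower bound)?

8

Total size = 10 + 8 + 8 + 1 + 6 + 10 + 11 + 10 + 8 + 4 + 11 + 4 + 5 = 96.
⌈96 / 12⌉ = 8.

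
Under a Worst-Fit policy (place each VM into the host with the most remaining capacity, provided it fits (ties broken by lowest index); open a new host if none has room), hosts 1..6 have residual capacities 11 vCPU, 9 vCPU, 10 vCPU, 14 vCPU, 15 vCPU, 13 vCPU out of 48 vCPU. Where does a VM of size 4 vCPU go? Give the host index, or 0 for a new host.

Hosts with room: host 1 (11 vCPU), host 2 (9 vCPU), host 3 (10 vCPU), host 4 (14 vCPU), host 5 (15 vCPU), host 6 (13 vCPU).
Most room is host 5 with 15 vCPU free.

5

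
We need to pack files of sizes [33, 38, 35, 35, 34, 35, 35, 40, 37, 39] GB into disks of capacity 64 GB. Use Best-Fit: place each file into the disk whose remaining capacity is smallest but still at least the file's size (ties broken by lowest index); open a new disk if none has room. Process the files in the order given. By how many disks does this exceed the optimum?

Best-Fit: [33] [38] [35] [35] [34] [35] [35] [40] [37] [39] → 10 disks.
10 files exceed 32 GB (half the capacity), and no two of those can share a disk, so at least 10 disks are needed.
So 10 is already optimal.

0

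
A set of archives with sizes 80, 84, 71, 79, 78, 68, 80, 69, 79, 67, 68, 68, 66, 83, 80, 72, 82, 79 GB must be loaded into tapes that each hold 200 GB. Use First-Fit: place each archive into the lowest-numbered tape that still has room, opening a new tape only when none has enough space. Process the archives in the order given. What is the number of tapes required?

9

tape 1: place 80 GB, 120 GB left
tape 1: place 84 GB, 36 GB left
tape 2: place 71 GB, 129 GB left
tape 2: place 79 GB, 50 GB left
tape 3: place 78 GB, 122 GB left
tape 3: place 68 GB, 54 GB left
tape 4: place 80 GB, 120 GB left
tape 4: place 69 GB, 51 GB left
tape 5: place 79 GB, 121 GB left
tape 5: place 67 GB, 54 GB left
tape 6: place 68 GB, 132 GB left
tape 6: place 68 GB, 64 GB left
tape 7: place 66 GB, 134 GB left
tape 7: place 83 GB, 51 GB left
tape 8: place 80 GB, 120 GB left
tape 8: place 72 GB, 48 GB left
tape 9: place 82 GB, 118 GB left
tape 9: place 79 GB, 39 GB left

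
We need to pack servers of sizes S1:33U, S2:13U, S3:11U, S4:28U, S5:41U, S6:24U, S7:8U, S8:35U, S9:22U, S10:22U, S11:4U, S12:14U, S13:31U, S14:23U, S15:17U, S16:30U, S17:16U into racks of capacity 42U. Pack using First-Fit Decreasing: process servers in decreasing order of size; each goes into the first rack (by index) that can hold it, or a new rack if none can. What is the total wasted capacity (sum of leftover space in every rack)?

48

Sorted descending: 41, 35, 33, 31, 30, 28, 24, 23, 22, 22, 17, 16, 14, 13, 11, 8, 4.
41U → rack 1 (remaining 1U)
35U → rack 2 (remaining 7U)
33U → rack 3 (remaining 9U)
31U → rack 4 (remaining 11U)
30U → rack 5 (remaining 12U)
28U → rack 6 (remaining 14U)
24U → rack 7 (remaining 18U)
23U → rack 8 (remaining 19U)
22U → rack 9 (remaining 20U)
22U → rack 10 (remaining 20U)
17U → rack 7 (remaining 1U)
16U → rack 8 (remaining 3U)
14U → rack 6 (remaining 0U)
13U → rack 9 (remaining 7U)
11U → rack 4 (remaining 0U)
8U → rack 3 (remaining 1U)
4U → rack 2 (remaining 3U)
10 racks × 42U = 420U; used 372U; unused 48U.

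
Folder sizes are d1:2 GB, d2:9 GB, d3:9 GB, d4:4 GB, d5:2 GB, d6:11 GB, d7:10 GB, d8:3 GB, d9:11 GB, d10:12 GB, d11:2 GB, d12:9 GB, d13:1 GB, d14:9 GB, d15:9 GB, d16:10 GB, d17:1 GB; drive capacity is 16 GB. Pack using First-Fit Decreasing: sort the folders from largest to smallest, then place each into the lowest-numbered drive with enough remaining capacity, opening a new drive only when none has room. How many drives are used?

Sorted descending: 12, 11, 11, 10, 10, 9, 9, 9, 9, 9, 4, 3, 2, 2, 2, 1, 1.
Put 12 GB in drive 1; 4 GB remain.
Put 11 GB in drive 2; 5 GB remain.
Put 11 GB in drive 3; 5 GB remain.
Put 10 GB in drive 4; 6 GB remain.
Put 10 GB in drive 5; 6 GB remain.
Put 9 GB in drive 6; 7 GB remain.
Put 9 GB in drive 7; 7 GB remain.
Put 9 GB in drive 8; 7 GB remain.
Put 9 GB in drive 9; 7 GB remain.
Put 9 GB in drive 10; 7 GB remain.
Put 4 GB in drive 1; 0 GB remain.
Put 3 GB in drive 2; 2 GB remain.
Put 2 GB in drive 2; 0 GB remain.
Put 2 GB in drive 3; 3 GB remain.
Put 2 GB in drive 3; 1 GB remain.
Put 1 GB in drive 3; 0 GB remain.
Put 1 GB in drive 4; 5 GB remain.

10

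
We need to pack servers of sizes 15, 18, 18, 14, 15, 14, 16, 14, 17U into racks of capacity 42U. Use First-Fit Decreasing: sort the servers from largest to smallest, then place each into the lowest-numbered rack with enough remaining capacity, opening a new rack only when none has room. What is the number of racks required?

4

Sorted descending: 18, 18, 17, 16, 15, 15, 14, 14, 14.
Put 18U in rack 1; 24U remain.
Put 18U in rack 1; 6U remain.
Put 17U in rack 2; 25U remain.
Put 16U in rack 2; 9U remain.
Put 15U in rack 3; 27U remain.
Put 15U in rack 3; 12U remain.
Put 14U in rack 4; 28U remain.
Put 14U in rack 4; 14U remain.
Put 14U in rack 4; 0U remain.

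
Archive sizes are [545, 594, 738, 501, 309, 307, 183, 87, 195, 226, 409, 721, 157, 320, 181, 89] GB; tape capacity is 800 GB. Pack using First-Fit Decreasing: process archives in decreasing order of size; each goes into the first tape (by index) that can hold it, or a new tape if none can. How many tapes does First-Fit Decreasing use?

Sorted descending: 738, 721, 594, 545, 501, 409, 320, 309, 307, 226, 195, 183, 181, 157, 89, 87.
tape 1: place 738 GB, 62 GB left
tape 2: place 721 GB, 79 GB left
tape 3: place 594 GB, 206 GB left
tape 4: place 545 GB, 255 GB left
tape 5: place 501 GB, 299 GB left
tape 6: place 409 GB, 391 GB left
tape 6: place 320 GB, 71 GB left
tape 7: place 309 GB, 491 GB left
tape 7: place 307 GB, 184 GB left
tape 4: place 226 GB, 29 GB left
tape 3: place 195 GB, 11 GB left
tape 5: place 183 GB, 116 GB left
tape 7: place 181 GB, 3 GB left
tape 8: place 157 GB, 643 GB left
tape 5: place 89 GB, 27 GB left
tape 8: place 87 GB, 556 GB left
Final tapes: [738] [721] [594,195] [545,226] [501,183,89] [409,320] [309,307,181] [157,87].

8 tapes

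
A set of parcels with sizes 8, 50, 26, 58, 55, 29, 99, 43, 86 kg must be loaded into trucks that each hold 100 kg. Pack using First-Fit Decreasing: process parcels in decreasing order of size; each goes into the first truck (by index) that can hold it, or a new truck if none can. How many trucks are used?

5 trucks

Sorted descending: 99, 86, 58, 55, 50, 43, 29, 26, 8.
99 kg → truck 1 (remaining 1 kg)
86 kg → truck 2 (remaining 14 kg)
58 kg → truck 3 (remaining 42 kg)
55 kg → truck 4 (remaining 45 kg)
50 kg → truck 5 (remaining 50 kg)
43 kg → truck 4 (remaining 2 kg)
29 kg → truck 3 (remaining 13 kg)
26 kg → truck 5 (remaining 24 kg)
8 kg → truck 2 (remaining 6 kg)
Final trucks: [99] [86,8] [58,29] [55,43] [50,26].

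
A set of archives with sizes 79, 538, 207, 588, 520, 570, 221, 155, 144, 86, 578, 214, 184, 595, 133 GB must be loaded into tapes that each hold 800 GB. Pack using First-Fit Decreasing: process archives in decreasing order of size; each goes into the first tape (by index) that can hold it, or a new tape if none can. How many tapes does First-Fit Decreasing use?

7 tapes

Sorted descending: 595, 588, 578, 570, 538, 520, 221, 214, 207, 184, 155, 144, 133, 86, 79.
595 GB → tape 1 (remaining 205 GB)
588 GB → tape 2 (remaining 212 GB)
578 GB → tape 3 (remaining 222 GB)
570 GB → tape 4 (remaining 230 GB)
538 GB → tape 5 (remaining 262 GB)
520 GB → tape 6 (remaining 280 GB)
221 GB → tape 3 (remaining 1 GB)
214 GB → tape 4 (remaining 16 GB)
207 GB → tape 2 (remaining 5 GB)
184 GB → tape 1 (remaining 21 GB)
155 GB → tape 5 (remaining 107 GB)
144 GB → tape 6 (remaining 136 GB)
133 GB → tape 6 (remaining 3 GB)
86 GB → tape 5 (remaining 21 GB)
79 GB → tape 7 (remaining 721 GB)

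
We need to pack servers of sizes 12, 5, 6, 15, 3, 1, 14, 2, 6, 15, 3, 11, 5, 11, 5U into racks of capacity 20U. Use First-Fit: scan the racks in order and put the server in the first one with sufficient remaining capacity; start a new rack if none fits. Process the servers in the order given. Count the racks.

12U → rack 1 (remaining 8U)
5U → rack 1 (remaining 3U)
6U → rack 2 (remaining 14U)
15U → rack 3 (remaining 5U)
3U → rack 1 (remaining 0U)
1U → rack 2 (remaining 13U)
14U → rack 4 (remaining 6U)
2U → rack 2 (remaining 11U)
6U → rack 2 (remaining 5U)
15U → rack 5 (remaining 5U)
3U → rack 2 (remaining 2U)
11U → rack 6 (remaining 9U)
5U → rack 3 (remaining 0U)
11U → rack 7 (remaining 9U)
5U → rack 4 (remaining 1U)
Final racks: [12,5,3] [6,1,2,6,3] [15,5] [14,5] [15] [11] [11].

7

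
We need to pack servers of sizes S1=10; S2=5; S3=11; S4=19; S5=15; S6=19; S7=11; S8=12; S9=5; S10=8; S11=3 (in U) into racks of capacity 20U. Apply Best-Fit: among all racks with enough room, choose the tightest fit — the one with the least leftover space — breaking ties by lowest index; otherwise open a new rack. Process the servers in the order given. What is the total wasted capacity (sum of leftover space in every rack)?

22

S1 (10U) → rack 1 (remaining 10U)
S2 (5U) → rack 1 (remaining 5U)
S3 (11U) → rack 2 (remaining 9U)
S4 (19U) → rack 3 (remaining 1U)
S5 (15U) → rack 4 (remaining 5U)
S6 (19U) → rack 5 (remaining 1U)
S7 (11U) → rack 6 (remaining 9U)
S8 (12U) → rack 7 (remaining 8U)
S9 (5U) → rack 1 (remaining 0U)
S10 (8U) → rack 7 (remaining 0U)
S11 (3U) → rack 4 (remaining 2U)
7 racks × 20U = 140U; used 118U; unused 22U.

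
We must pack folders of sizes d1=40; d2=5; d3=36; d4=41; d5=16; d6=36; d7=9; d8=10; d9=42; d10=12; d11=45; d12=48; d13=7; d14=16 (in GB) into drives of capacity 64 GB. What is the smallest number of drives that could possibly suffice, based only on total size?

Total size = 40 + 5 + 36 + 41 + 16 + 36 + 9 + 10 + 42 + 12 + 45 + 48 + 7 + 16 = 363 GB.
⌈363 / 64⌉ = 6.

6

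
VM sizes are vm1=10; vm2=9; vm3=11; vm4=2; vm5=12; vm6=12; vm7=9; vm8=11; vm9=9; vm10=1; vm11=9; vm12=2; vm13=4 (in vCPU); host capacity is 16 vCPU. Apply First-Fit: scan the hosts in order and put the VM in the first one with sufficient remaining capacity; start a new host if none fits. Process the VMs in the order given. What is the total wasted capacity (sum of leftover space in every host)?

vm1 (10 vCPU) → host 1 (remaining 6 vCPU)
vm2 (9 vCPU) → host 2 (remaining 7 vCPU)
vm3 (11 vCPU) → host 3 (remaining 5 vCPU)
vm4 (2 vCPU) → host 1 (remaining 4 vCPU)
vm5 (12 vCPU) → host 4 (remaining 4 vCPU)
vm6 (12 vCPU) → host 5 (remaining 4 vCPU)
vm7 (9 vCPU) → host 6 (remaining 7 vCPU)
vm8 (11 vCPU) → host 7 (remaining 5 vCPU)
vm9 (9 vCPU) → host 8 (remaining 7 vCPU)
vm10 (1 vCPU) → host 1 (remaining 3 vCPU)
vm11 (9 vCPU) → host 9 (remaining 7 vCPU)
vm12 (2 vCPU) → host 1 (remaining 1 vCPU)
vm13 (4 vCPU) → host 2 (remaining 3 vCPU)
9 hosts × 16 vCPU = 144 vCPU; used 101 vCPU; unused 43 vCPU.

43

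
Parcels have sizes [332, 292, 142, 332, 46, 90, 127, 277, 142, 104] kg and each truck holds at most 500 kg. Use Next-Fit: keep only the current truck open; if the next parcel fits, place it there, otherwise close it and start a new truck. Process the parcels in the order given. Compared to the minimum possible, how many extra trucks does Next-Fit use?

Next-Fit: [332] [292,142] [332,46,90] [127,277] [142,104] → 5 trucks.
Total size 1884 kg; any packing needs at least ⌈1884/500⌉ = 4 trucks.
An optimal packing achieves that bound: [332,142] [332,142] [292,127,46] [277,104,90] → 4 trucks.
Excess: 5 − 4 = 1.

1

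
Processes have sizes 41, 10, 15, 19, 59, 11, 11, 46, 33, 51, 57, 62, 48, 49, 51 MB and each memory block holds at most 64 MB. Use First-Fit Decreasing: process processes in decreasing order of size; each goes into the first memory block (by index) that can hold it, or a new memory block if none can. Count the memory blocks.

Sorted descending: 62, 59, 57, 51, 51, 49, 48, 46, 41, 33, 19, 15, 11, 11, 10.
Put 62 MB in memory block 1; 2 MB remain.
Put 59 MB in memory block 2; 5 MB remain.
Put 57 MB in memory block 3; 7 MB remain.
Put 51 MB in memory block 4; 13 MB remain.
Put 51 MB in memory block 5; 13 MB remain.
Put 49 MB in memory block 6; 15 MB remain.
Put 48 MB in memory block 7; 16 MB remain.
Put 46 MB in memory block 8; 18 MB remain.
Put 41 MB in memory block 9; 23 MB remain.
Put 33 MB in memory block 10; 31 MB remain.
Put 19 MB in memory block 9; 4 MB remain.
Put 15 MB in memory block 6; 0 MB remain.
Put 11 MB in memory block 4; 2 MB remain.
Put 11 MB in memory block 5; 2 MB remain.
Put 10 MB in memory block 7; 6 MB remain.
Final memory blocks: [62] [59] [57] [51,11] [51,11] [49,15] [48,10] [46] [41,19] [33].

10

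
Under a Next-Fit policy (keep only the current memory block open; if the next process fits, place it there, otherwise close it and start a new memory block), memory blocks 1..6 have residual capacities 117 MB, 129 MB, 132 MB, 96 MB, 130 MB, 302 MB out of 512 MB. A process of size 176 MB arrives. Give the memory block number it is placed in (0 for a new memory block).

Next-Fit only looks at memory block 6, which has 302 MB free.
176 MB fits there.

6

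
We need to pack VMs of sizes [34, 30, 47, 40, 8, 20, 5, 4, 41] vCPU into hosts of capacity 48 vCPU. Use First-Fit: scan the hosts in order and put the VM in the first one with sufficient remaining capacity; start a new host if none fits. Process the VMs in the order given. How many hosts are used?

6 hosts

Put 34 vCPU in host 1; 14 vCPU remain.
Put 30 vCPU in host 2; 18 vCPU remain.
Put 47 vCPU in host 3; 1 vCPU remain.
Put 40 vCPU in host 4; 8 vCPU remain.
Put 8 vCPU in host 1; 6 vCPU remain.
Put 20 vCPU in host 5; 28 vCPU remain.
Put 5 vCPU in host 1; 1 vCPU remain.
Put 4 vCPU in host 2; 14 vCPU remain.
Put 41 vCPU in host 6; 7 vCPU remain.
Final hosts: [34,8,5] [30,4] [47] [40] [20] [41].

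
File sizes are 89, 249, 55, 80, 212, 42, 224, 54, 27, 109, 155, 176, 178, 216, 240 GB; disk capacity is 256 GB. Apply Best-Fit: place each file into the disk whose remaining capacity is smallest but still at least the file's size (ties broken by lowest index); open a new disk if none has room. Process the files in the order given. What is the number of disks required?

disk 1: place 89 GB, 167 GB left
disk 2: place 249 GB, 7 GB left
disk 1: place 55 GB, 112 GB left
disk 1: place 80 GB, 32 GB left
disk 3: place 212 GB, 44 GB left
disk 3: place 42 GB, 2 GB left
disk 4: place 224 GB, 32 GB left
disk 5: place 54 GB, 202 GB left
disk 1: place 27 GB, 5 GB left
disk 5: place 109 GB, 93 GB left
disk 6: place 155 GB, 101 GB left
disk 7: place 176 GB, 80 GB left
disk 8: place 178 GB, 78 GB left
disk 9: place 216 GB, 40 GB left
disk 10: place 240 GB, 16 GB left

10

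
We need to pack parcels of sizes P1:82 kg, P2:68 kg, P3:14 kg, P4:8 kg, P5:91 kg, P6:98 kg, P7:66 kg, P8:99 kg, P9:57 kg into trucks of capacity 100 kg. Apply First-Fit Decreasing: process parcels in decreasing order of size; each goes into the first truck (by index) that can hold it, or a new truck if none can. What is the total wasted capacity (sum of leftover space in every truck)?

Sorted descending: 99, 98, 91, 82, 68, 66, 57, 14, 8.
truck 1: place 99 kg, 1 kg left
truck 2: place 98 kg, 2 kg left
truck 3: place 91 kg, 9 kg left
truck 4: place 82 kg, 18 kg left
truck 5: place 68 kg, 32 kg left
truck 6: place 66 kg, 34 kg left
truck 7: place 57 kg, 43 kg left
truck 4: place 14 kg, 4 kg left
truck 3: place 8 kg, 1 kg left
7 trucks × 100 kg = 700 kg; used 583 kg; unused 117 kg.

117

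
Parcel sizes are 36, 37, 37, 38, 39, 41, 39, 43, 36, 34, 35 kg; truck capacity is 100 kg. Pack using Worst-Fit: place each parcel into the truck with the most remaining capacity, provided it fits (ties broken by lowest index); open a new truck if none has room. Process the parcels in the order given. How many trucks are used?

36 kg → truck 1 (remaining 64 kg)
37 kg → truck 1 (remaining 27 kg)
37 kg → truck 2 (remaining 63 kg)
38 kg → truck 2 (remaining 25 kg)
39 kg → truck 3 (remaining 61 kg)
41 kg → truck 3 (remaining 20 kg)
39 kg → truck 4 (remaining 61 kg)
43 kg → truck 4 (remaining 18 kg)
36 kg → truck 5 (remaining 64 kg)
34 kg → truck 5 (remaining 30 kg)
35 kg → truck 6 (remaining 65 kg)

6 trucks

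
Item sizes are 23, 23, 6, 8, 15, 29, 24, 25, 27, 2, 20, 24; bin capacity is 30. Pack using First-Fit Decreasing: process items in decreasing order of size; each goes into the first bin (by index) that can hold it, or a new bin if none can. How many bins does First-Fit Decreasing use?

9

Sorted descending: 29, 27, 25, 24, 24, 23, 23, 20, 15, 8, 6, 2.
29 → bin 1 (remaining 1)
27 → bin 2 (remaining 3)
25 → bin 3 (remaining 5)
24 → bin 4 (remaining 6)
24 → bin 5 (remaining 6)
23 → bin 6 (remaining 7)
23 → bin 7 (remaining 7)
20 → bin 8 (remaining 10)
15 → bin 9 (remaining 15)
8 → bin 8 (remaining 2)
6 → bin 4 (remaining 0)
2 → bin 2 (remaining 1)
Final bins: [29] [27,2] [25] [24,6] [24] [23] [23] [20,8] [15].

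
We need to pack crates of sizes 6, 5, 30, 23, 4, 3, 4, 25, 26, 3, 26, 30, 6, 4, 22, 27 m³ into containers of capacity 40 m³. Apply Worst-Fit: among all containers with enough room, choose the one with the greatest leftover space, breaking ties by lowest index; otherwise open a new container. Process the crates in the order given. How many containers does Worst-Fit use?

6 m³ → container 1 (remaining 34 m³)
5 m³ → container 1 (remaining 29 m³)
30 m³ → container 2 (remaining 10 m³)
23 m³ → container 1 (remaining 6 m³)
4 m³ → container 2 (remaining 6 m³)
3 m³ → container 1 (remaining 3 m³)
4 m³ → container 2 (remaining 2 m³)
25 m³ → container 3 (remaining 15 m³)
26 m³ → container 4 (remaining 14 m³)
3 m³ → container 3 (remaining 12 m³)
26 m³ → container 5 (remaining 14 m³)
30 m³ → container 6 (remaining 10 m³)
6 m³ → container 4 (remaining 8 m³)
4 m³ → container 5 (remaining 10 m³)
22 m³ → container 7 (remaining 18 m³)
27 m³ → container 8 (remaining 13 m³)
Final containers: [6,5,23,3] [30,4,4] [25,3] [26,6] [26,4] [30] [22] [27].

8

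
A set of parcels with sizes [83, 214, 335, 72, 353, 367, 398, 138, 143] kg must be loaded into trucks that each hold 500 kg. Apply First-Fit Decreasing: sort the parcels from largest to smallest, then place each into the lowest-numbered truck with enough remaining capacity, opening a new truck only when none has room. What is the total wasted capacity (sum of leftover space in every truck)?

Sorted descending: 398, 367, 353, 335, 214, 143, 138, 83, 72.
398 kg → truck 1 (remaining 102 kg)
367 kg → truck 2 (remaining 133 kg)
353 kg → truck 3 (remaining 147 kg)
335 kg → truck 4 (remaining 165 kg)
214 kg → truck 5 (remaining 286 kg)
143 kg → truck 3 (remaining 4 kg)
138 kg → truck 4 (remaining 27 kg)
83 kg → truck 1 (remaining 19 kg)
72 kg → truck 2 (remaining 61 kg)
5 trucks × 500 kg = 2500 kg; used 2103 kg; unused 397 kg.

397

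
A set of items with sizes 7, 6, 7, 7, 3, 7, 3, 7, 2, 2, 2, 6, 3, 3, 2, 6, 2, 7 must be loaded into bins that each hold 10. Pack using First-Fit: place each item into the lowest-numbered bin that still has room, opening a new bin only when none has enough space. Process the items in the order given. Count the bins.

9 bins

Put 7 in bin 1; 3 remain.
Put 6 in bin 2; 4 remain.
Put 7 in bin 3; 3 remain.
Put 7 in bin 4; 3 remain.
Put 3 in bin 1; 0 remain.
Put 7 in bin 5; 3 remain.
Put 3 in bin 2; 1 remain.
Put 7 in bin 6; 3 remain.
Put 2 in bin 3; 1 remain.
Put 2 in bin 4; 1 remain.
Put 2 in bin 5; 1 remain.
Put 6 in bin 7; 4 remain.
Put 3 in bin 6; 0 remain.
Put 3 in bin 7; 1 remain.
Put 2 in bin 8; 8 remain.
Put 6 in bin 8; 2 remain.
Put 2 in bin 8; 0 remain.
Put 7 in bin 9; 3 remain.
Final bins: [7,3] [6,3] [7,2] [7,2] [7,2] [7,3] [6,3] [2,6,2] [7].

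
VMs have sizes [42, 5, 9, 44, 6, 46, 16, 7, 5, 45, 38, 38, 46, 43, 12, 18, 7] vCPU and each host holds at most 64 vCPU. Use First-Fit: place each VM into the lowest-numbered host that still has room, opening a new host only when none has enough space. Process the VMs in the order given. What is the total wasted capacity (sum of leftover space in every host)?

Put 42 vCPU in host 1; 22 vCPU remain.
Put 5 vCPU in host 1; 17 vCPU remain.
Put 9 vCPU in host 1; 8 vCPU remain.
Put 44 vCPU in host 2; 20 vCPU remain.
Put 6 vCPU in host 1; 2 vCPU remain.
Put 46 vCPU in host 3; 18 vCPU remain.
Put 16 vCPU in host 2; 4 vCPU remain.
Put 7 vCPU in host 3; 11 vCPU remain.
Put 5 vCPU in host 3; 6 vCPU remain.
Put 45 vCPU in host 4; 19 vCPU remain.
Put 38 vCPU in host 5; 26 vCPU remain.
Put 38 vCPU in host 6; 26 vCPU remain.
Put 46 vCPU in host 7; 18 vCPU remain.
Put 43 vCPU in host 8; 21 vCPU remain.
Put 12 vCPU in host 4; 7 vCPU remain.
Put 18 vCPU in host 5; 8 vCPU remain.
Put 7 vCPU in host 4; 0 vCPU remain.
8 hosts × 64 vCPU = 512 vCPU; used 427 vCPU; unused 85 vCPU.

85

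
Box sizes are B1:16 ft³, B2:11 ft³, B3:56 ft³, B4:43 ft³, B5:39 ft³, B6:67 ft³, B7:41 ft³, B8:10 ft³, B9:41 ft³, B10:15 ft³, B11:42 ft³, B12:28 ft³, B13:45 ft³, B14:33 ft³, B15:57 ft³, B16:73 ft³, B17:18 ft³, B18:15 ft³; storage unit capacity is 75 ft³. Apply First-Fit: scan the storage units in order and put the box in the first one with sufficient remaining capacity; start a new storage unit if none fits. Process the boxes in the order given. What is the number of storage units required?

Put B1 (16 ft³) in storage unit 1; 59 ft³ remain.
Put B2 (11 ft³) in storage unit 1; 48 ft³ remain.
Put B3 (56 ft³) in storage unit 2; 19 ft³ remain.
Put B4 (43 ft³) in storage unit 1; 5 ft³ remain.
Put B5 (39 ft³) in storage unit 3; 36 ft³ remain.
Put B6 (67 ft³) in storage unit 4; 8 ft³ remain.
Put B7 (41 ft³) in storage unit 5; 34 ft³ remain.
Put B8 (10 ft³) in storage unit 2; 9 ft³ remain.
Put B9 (41 ft³) in storage unit 6; 34 ft³ remain.
Put B10 (15 ft³) in storage unit 3; 21 ft³ remain.
Put B11 (42 ft³) in storage unit 7; 33 ft³ remain.
Put B12 (28 ft³) in storage unit 5; 6 ft³ remain.
Put B13 (45 ft³) in storage unit 8; 30 ft³ remain.
Put B14 (33 ft³) in storage unit 6; 1 ft³ remain.
Put B15 (57 ft³) in storage unit 9; 18 ft³ remain.
Put B16 (73 ft³) in storage unit 10; 2 ft³ remain.
Put B17 (18 ft³) in storage unit 3; 3 ft³ remain.
Put B18 (15 ft³) in storage unit 7; 18 ft³ remain.

10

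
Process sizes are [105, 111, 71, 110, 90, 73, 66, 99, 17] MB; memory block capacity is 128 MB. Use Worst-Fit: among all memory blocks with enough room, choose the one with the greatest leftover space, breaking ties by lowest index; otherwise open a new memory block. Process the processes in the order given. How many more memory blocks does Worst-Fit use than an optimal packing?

Worst-Fit: [105] [111] [71] [110] [90] [73] [66,17] [99] → 8 memory blocks.
8 processes exceed 64 MB (half the capacity), and no two of those can share a memory block, so at least 8 memory blocks are needed.
So 8 is already optimal.

0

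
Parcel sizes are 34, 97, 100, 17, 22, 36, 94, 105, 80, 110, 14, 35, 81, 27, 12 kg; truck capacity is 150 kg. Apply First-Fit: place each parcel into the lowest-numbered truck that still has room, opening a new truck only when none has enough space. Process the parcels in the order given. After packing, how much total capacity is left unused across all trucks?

186

Put 34 kg in truck 1; 116 kg remain.
Put 97 kg in truck 1; 19 kg remain.
Put 100 kg in truck 2; 50 kg remain.
Put 17 kg in truck 1; 2 kg remain.
Put 22 kg in truck 2; 28 kg remain.
Put 36 kg in truck 3; 114 kg remain.
Put 94 kg in truck 3; 20 kg remain.
Put 105 kg in truck 4; 45 kg remain.
Put 80 kg in truck 5; 70 kg remain.
Put 110 kg in truck 6; 40 kg remain.
Put 14 kg in truck 2; 14 kg remain.
Put 35 kg in truck 4; 10 kg remain.
Put 81 kg in truck 7; 69 kg remain.
Put 27 kg in truck 5; 43 kg remain.
Put 12 kg in truck 2; 2 kg remain.
7 trucks × 150 kg = 1050 kg; used 864 kg; unused 186 kg.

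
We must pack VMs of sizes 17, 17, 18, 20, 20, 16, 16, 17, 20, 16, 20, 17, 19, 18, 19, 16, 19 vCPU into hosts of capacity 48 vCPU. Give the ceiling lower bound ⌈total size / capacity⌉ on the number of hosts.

7 hosts

Total size = 17 + 17 + 18 + 20 + 20 + 16 + 16 + 17 + 20 + 16 + 20 + 17 + 19 + 18 + 19 + 16 + 19 = 305 vCPU.
⌈305 / 48⌉ = 7.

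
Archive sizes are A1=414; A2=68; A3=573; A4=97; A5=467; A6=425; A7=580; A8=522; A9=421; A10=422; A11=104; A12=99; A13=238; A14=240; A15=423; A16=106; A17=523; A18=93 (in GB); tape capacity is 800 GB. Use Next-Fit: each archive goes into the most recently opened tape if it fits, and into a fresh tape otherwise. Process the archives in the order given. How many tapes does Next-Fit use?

11

tape 1: place A1 (414 GB), 386 GB left
tape 1: place A2 (68 GB), 318 GB left
tape 2: place A3 (573 GB), 227 GB left
tape 2: place A4 (97 GB), 130 GB left
tape 3: place A5 (467 GB), 333 GB left
tape 4: place A6 (425 GB), 375 GB left
tape 5: place A7 (580 GB), 220 GB left
tape 6: place A8 (522 GB), 278 GB left
tape 7: place A9 (421 GB), 379 GB left
tape 8: place A10 (422 GB), 378 GB left
tape 8: place A11 (104 GB), 274 GB left
tape 8: place A12 (99 GB), 175 GB left
tape 9: place A13 (238 GB), 562 GB left
tape 9: place A14 (240 GB), 322 GB left
tape 10: place A15 (423 GB), 377 GB left
tape 10: place A16 (106 GB), 271 GB left
tape 11: place A17 (523 GB), 277 GB left
tape 11: place A18 (93 GB), 184 GB left
Final tapes: [414,68] [573,97] [467] [425] [580] [522] [421] [422,104,99] [238,240] [423,106] [523,93].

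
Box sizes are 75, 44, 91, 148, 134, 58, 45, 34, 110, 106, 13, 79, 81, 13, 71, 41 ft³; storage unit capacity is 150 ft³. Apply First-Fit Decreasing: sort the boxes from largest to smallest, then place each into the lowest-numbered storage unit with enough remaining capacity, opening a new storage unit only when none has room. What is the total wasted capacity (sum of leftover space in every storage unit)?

57

Sorted descending: 148, 134, 110, 106, 91, 81, 79, 75, 71, 58, 45, 44, 41, 34, 13, 13.
storage unit 1: place 148 ft³, 2 ft³ left
storage unit 2: place 134 ft³, 16 ft³ left
storage unit 3: place 110 ft³, 40 ft³ left
storage unit 4: place 106 ft³, 44 ft³ left
storage unit 5: place 91 ft³, 59 ft³ left
storage unit 6: place 81 ft³, 69 ft³ left
storage unit 7: place 79 ft³, 71 ft³ left
storage unit 8: place 75 ft³, 75 ft³ left
storage unit 7: place 71 ft³, 0 ft³ left
storage unit 5: place 58 ft³, 1 ft³ left
storage unit 6: place 45 ft³, 24 ft³ left
storage unit 4: place 44 ft³, 0 ft³ left
storage unit 8: place 41 ft³, 34 ft³ left
storage unit 3: place 34 ft³, 6 ft³ left
storage unit 2: place 13 ft³, 3 ft³ left
storage unit 6: place 13 ft³, 11 ft³ left
8 storage units × 150 ft³ = 1200 ft³; used 1143 ft³; unused 57 ft³.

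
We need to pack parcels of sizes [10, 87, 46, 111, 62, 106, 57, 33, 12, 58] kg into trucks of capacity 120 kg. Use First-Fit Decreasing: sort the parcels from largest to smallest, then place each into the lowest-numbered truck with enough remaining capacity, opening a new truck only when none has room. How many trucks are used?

5 trucks

Sorted descending: 111, 106, 87, 62, 58, 57, 46, 33, 12, 10.
111 kg → truck 1 (remaining 9 kg)
106 kg → truck 2 (remaining 14 kg)
87 kg → truck 3 (remaining 33 kg)
62 kg → truck 4 (remaining 58 kg)
58 kg → truck 4 (remaining 0 kg)
57 kg → truck 5 (remaining 63 kg)
46 kg → truck 5 (remaining 17 kg)
33 kg → truck 3 (remaining 0 kg)
12 kg → truck 2 (remaining 2 kg)
10 kg → truck 5 (remaining 7 kg)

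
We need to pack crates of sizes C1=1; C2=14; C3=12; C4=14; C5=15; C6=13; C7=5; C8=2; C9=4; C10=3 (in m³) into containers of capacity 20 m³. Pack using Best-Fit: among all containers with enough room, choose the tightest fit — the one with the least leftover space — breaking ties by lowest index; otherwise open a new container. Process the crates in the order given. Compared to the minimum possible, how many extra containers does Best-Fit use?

0

Best-Fit: [1,14,5] [12] [14,4] [15,2,3] [13] → 5 containers.
Total size 83 m³; any packing needs at least ⌈83/20⌉ = 5 containers.
So 5 is already optimal.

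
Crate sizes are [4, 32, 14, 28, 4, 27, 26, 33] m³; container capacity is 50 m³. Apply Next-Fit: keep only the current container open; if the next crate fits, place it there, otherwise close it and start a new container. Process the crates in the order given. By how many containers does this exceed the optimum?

0

Next-Fit: [4,32,14] [28,4] [27] [26] [33] → 5 containers.
5 crates exceed 25 m³ (half the capacity), and no two of those can share a container, so at least 5 containers are needed.
So 5 is already optimal.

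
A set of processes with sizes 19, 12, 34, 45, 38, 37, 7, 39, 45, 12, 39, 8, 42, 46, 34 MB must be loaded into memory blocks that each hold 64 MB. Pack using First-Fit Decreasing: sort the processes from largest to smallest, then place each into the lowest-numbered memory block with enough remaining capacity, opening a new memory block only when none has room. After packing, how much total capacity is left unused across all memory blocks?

Sorted descending: 46, 45, 45, 42, 39, 39, 38, 37, 34, 34, 19, 12, 12, 8, 7.
Put 46 MB in memory block 1; 18 MB remain.
Put 45 MB in memory block 2; 19 MB remain.
Put 45 MB in memory block 3; 19 MB remain.
Put 42 MB in memory block 4; 22 MB remain.
Put 39 MB in memory block 5; 25 MB remain.
Put 39 MB in memory block 6; 25 MB remain.
Put 38 MB in memory block 7; 26 MB remain.
Put 37 MB in memory block 8; 27 MB remain.
Put 34 MB in memory block 9; 30 MB remain.
Put 34 MB in memory block 10; 30 MB remain.
Put 19 MB in memory block 2; 0 MB remain.
Put 12 MB in memory block 1; 6 MB remain.
Put 12 MB in memory block 3; 7 MB remain.
Put 8 MB in memory block 4; 14 MB remain.
Put 7 MB in memory block 3; 0 MB remain.
10 memory blocks × 64 MB = 640 MB; used 457 MB; unused 183 MB.

183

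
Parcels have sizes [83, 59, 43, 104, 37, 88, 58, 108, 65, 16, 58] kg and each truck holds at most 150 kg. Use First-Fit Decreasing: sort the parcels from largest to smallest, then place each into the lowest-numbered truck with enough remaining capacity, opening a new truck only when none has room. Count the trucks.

Sorted descending: 108, 104, 88, 83, 65, 59, 58, 58, 43, 37, 16.
108 kg → truck 1 (remaining 42 kg)
104 kg → truck 2 (remaining 46 kg)
88 kg → truck 3 (remaining 62 kg)
83 kg → truck 4 (remaining 67 kg)
65 kg → truck 4 (remaining 2 kg)
59 kg → truck 3 (remaining 3 kg)
58 kg → truck 5 (remaining 92 kg)
58 kg → truck 5 (remaining 34 kg)
43 kg → truck 2 (remaining 3 kg)
37 kg → truck 1 (remaining 5 kg)
16 kg → truck 5 (remaining 18 kg)
Final trucks: [108,37] [104,43] [88,59] [83,65] [58,58,16].

5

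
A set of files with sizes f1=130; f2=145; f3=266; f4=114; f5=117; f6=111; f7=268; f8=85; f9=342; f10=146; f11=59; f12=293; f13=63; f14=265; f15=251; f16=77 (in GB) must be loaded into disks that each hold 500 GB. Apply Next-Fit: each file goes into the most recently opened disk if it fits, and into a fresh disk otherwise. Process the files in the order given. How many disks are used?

Put f1 (130 GB) in disk 1; 370 GB remain.
Put f2 (145 GB) in disk 1; 225 GB remain.
Put f3 (266 GB) in disk 2; 234 GB remain.
Put f4 (114 GB) in disk 2; 120 GB remain.
Put f5 (117 GB) in disk 2; 3 GB remain.
Put f6 (111 GB) in disk 3; 389 GB remain.
Put f7 (268 GB) in disk 3; 121 GB remain.
Put f8 (85 GB) in disk 3; 36 GB remain.
Put f9 (342 GB) in disk 4; 158 GB remain.
Put f10 (146 GB) in disk 4; 12 GB remain.
Put f11 (59 GB) in disk 5; 441 GB remain.
Put f12 (293 GB) in disk 5; 148 GB remain.
Put f13 (63 GB) in disk 5; 85 GB remain.
Put f14 (265 GB) in disk 6; 235 GB remain.
Put f15 (251 GB) in disk 7; 249 GB remain.
Put f16 (77 GB) in disk 7; 172 GB remain.

7 disks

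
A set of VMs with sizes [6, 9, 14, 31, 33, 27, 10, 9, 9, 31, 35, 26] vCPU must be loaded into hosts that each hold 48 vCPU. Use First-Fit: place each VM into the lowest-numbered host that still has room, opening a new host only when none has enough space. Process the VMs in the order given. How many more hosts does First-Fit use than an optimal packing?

1

First-Fit: [6,9,14,10,9] [31,9] [33] [27] [31] [35] [26] → 7 hosts.
6 VMs exceed 24 vCPU (half the capacity), and no two of those can share a host, so at least 6 hosts are needed.
An optimal packing achieves that bound: [35,10] [33,14] [31,9,6] [31,9] [27,9] [26] → 6 hosts.
Excess: 7 − 6 = 1.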